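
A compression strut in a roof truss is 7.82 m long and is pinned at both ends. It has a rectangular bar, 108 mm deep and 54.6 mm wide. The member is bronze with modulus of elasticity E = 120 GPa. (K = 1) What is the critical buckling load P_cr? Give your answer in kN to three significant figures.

P_cr ≈ 28.4 kN

Buckling occurs about the weak axis: I_min = h·b³/12 with b = 54.6 mm (the shorter side).
I_min = 108×54.6³/12 = 1.465×10^6 mm⁴
I = 1.465×10^6 mm⁴ = 1.465×10^-6 m⁴
Effective length L_e = K·L = 1 × 7.82 = 7.820 m
P_cr = π²EI / L_e² = π² × 120×10⁹ × 1.465×10^-6 / 7.820² = 2.837×10^4 N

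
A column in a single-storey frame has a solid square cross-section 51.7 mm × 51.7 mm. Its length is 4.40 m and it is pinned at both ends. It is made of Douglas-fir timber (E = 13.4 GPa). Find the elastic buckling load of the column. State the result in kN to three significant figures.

I = a⁴/12 = 51.7⁴/12 = 5.954×10^5 mm⁴
I = 5.954×10^5 mm⁴ = 5.954×10^-7 m⁴
Effective length L_e = K·L = 1 × 4.40 = 4.400 m
P_cr = π²EI / L_e² = π² × 13.4×10⁹ × 5.954×10^-7 / 4.400² = 4.067×10^3 N

P_cr ≈ 4.07 kN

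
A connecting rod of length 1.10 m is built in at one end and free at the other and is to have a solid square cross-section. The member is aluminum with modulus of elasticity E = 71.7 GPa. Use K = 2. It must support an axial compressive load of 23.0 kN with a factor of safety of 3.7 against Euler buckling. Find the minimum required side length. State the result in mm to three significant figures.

Required P_cr = n·P = 3.7 × 23.0 = 85.10 kN
L_e = K·L = 2 × 1.10 = 2.200 m
Required I = P_cr·L_e²/(π²E) = 8.510×10^4 × 2.200² / (π² × 7.17×10^10) = 5.820×10^-7 m⁴
I_req = 5.820×10^5 mm⁴
Solid square: I = a⁴/12  ⇒  a = (12I)^(1/4) = (12×5.820×10^5)^(1/4) = 51.4 mm

a ≈ 51.4 mm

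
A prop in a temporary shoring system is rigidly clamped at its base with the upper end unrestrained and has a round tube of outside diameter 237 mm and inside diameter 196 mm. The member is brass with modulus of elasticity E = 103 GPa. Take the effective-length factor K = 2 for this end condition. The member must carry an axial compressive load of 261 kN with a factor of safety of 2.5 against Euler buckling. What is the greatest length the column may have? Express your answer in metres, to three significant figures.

L_max ≈ 5.67 m

d_o = 237 mm, d_i = 196 mm
I = π(d_o⁴ − d_i⁴)/64 = π(237⁴ − 196.0⁴)/64 = 8.243×10^7 mm⁴
I = 8.243×10^-5 m⁴
Required critical load P_cr = n·P = 2.5 × 261 = 652.5 kN = 6.525×10^5 N
From P_cr = π²EI/(K·L)²:  L = (1/K)·√(π²EI/P_cr) = (1/2)·√(π²×1.03×10^11×8.243×10^-5/6.525×10^5)
L = 5.67 m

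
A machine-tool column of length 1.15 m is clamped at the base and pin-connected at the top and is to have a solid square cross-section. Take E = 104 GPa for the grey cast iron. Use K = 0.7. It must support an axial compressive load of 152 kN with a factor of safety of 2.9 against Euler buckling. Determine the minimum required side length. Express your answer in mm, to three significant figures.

a ≈ 42.7 mm

Required P_cr = n·P = 2.9 × 152 = 440.8 kN
L_e = K·L = 0.7 × 1.15 = 0.8050 m
Required I = P_cr·L_e²/(π²E) = 4.408×10^5 × 0.8050² / (π² × 1.04×10^11) = 2.783×10^-7 m⁴
I_req = 2.783×10^5 mm⁴
Solid square: I = a⁴/12  ⇒  a = (12I)^(1/4) = (12×2.783×10^5)^(1/4) = 42.7 mm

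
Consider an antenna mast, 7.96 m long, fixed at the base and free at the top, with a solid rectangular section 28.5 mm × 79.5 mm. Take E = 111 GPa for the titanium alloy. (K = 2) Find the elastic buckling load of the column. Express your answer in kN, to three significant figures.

P_cr ≈ 0.663 kN

Buckling occurs about the weak axis: I_min = h·b³/12 with b = 28.5 mm (the shorter side).
I_min = 79.5×28.5³/12 = 1.534×10^5 mm⁴
I = 1.534×10^5 mm⁴ = 1.534×10^-7 m⁴
Effective length L_e = K·L = 2 × 7.96 = 15.92 m
P_cr = π²EI / L_e² = π² × 111×10⁹ × 1.534×10^-7 / 15.92² = 662.9 N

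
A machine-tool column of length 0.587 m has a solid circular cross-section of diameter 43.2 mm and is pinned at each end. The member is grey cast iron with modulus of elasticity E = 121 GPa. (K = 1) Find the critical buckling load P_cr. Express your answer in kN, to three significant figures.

P_cr ≈ 593 kN

I = πd⁴/64 = π×43.2⁴/64 = 1.710×10^5 mm⁴
I = 1.710×10^5 mm⁴ = 1.710×10^-7 m⁴
Effective length L_e = K·L = 1 × 0.587 = 0.5870 m
P_cr = π²EI / L_e² = π² × 121×10⁹ × 1.710×10^-7 / 0.5870² = 5.925×10^5 N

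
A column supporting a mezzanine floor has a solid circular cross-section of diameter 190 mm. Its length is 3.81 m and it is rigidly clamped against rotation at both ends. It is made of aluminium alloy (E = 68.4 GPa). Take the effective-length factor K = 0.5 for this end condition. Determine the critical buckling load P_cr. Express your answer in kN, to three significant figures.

P_cr ≈ 11900 kN

I = πd⁴/64 = π×190⁴/64 = 6.397×10^7 mm⁴
I = 6.397×10^7 mm⁴ = 6.397×10^-5 m⁴
Effective length L_e = K·L = 0.5 × 3.81 = 1.905 m
P_cr = π²EI / L_e² = π² × 68.4×10⁹ × 6.397×10^-5 / 1.905² = 1.190×10^7 N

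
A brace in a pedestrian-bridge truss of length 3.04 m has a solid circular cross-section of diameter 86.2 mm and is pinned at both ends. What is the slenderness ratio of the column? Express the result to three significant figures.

I = πd⁴/64 = π×86.2⁴/64 = 2.710×10^6 mm⁴
A = 5.836×10^3 mm²;  r_min = √(I/A) = √(2.710×10^6/5.836×10^3) = 21.55 mm
L_e = K·L = 1 × 3.04 m = 3.040 m = 3040.0 mm
λ = L_e / r_min = 3040.0 / 21.55 = 141

λ ≈ 141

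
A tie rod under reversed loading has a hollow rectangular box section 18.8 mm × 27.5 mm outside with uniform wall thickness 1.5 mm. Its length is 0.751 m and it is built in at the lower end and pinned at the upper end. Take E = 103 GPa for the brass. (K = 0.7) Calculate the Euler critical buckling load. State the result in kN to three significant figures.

Inner dimensions: h_i = 27.5 − 2×1.5 = 24.50 mm, b_i = 18.8 − 2×1.5 = 15.80 mm
Weak-axis I_min = (h_o·b_o³ − h_i·b_i³)/12 with b_o = 18.8, b_i = 15.80 mm (shorter outer/inner sides).
I_min = (27.5×18.8³ − 24.50×15.80³)/12 = 7.174×10^3 mm⁴
I = 7.174×10^3 mm⁴ = 7.174×10^-9 m⁴
Effective length L_e = K·L = 0.7 × 0.751 = 0.5257 m
P_cr = π²EI / L_e² = π² × 103×10⁹ × 7.174×10^-9 / 0.5257² = 2.639×10^4 N

P_cr ≈ 26.4 kN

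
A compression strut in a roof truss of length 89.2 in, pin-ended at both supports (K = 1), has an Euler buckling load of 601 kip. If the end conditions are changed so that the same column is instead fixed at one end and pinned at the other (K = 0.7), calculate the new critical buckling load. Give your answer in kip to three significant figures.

P_cr ∝ 1/K², so P_cr,new = P_cr,old × (K_old/K_new)² = 601 × (1/0.7)²
= 601 × 2.041 = 1230 kip

P_cr ≈ 1230 kip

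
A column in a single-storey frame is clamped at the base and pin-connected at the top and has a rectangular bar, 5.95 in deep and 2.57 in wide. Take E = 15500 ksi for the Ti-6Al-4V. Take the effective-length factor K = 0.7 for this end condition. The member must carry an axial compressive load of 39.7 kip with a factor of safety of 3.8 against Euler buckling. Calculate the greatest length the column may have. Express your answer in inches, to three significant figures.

L_max ≈ 132 in

Buckling occurs about the weak axis: I_min = h·b³/12 with b = 2.57 in (the shorter side).
I_min = 5.95×2.57³/12 = 8.417 in⁴
Required critical load P_cr = n·P = 3.8 × 39.7 = 150.9 kip = 1.509×10^5 lb
From P_cr = π²EI/(K·L)²:  L = (1/K)·√(π²EI/P_cr) = (1/0.7)·√(π²×1.55×10^7×8.417/1.509×10^5)
L = 132 in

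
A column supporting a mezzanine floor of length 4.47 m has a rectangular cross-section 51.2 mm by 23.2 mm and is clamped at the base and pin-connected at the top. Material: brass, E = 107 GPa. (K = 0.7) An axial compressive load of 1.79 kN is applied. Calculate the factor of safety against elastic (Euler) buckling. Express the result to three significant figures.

Buckling occurs about the weak axis: I_min = h·b³/12 with b = 23.2 mm (the shorter side).
I_min = 51.2×23.2³/12 = 5.328×10^4 mm⁴
I = 5.328×10^4 mm⁴ = 5.328×10^-8 m⁴
Effective length L_e = K·L = 0.7 × 4.47 = 3.129 m
P_cr = π²EI / L_e² = π² × 107×10⁹ × 5.328×10^-8 / 3.129² = 5.747×10^3 N
Factor of safety n = P_cr / P = 5.7468 / 1.79 = 3.21

n ≈ 3.21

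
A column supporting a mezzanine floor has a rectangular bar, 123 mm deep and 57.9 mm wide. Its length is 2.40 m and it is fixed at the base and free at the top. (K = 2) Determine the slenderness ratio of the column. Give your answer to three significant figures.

λ ≈ 287

Buckling occurs about the weak axis: I_min = h·b³/12 with b = 57.9 mm (the shorter side).
I_min = 123×57.9³/12 = 1.990×10^6 mm⁴
A = 7.122×10^3 mm²;  r_min = √(I/A) = √(1.990×10^6/7.122×10^3) = 16.71 mm
L_e = K·L = 2 × 2.40 m = 4.800 m = 4800.0 mm
λ = L_e / r_min = 4800.0 / 16.71 = 287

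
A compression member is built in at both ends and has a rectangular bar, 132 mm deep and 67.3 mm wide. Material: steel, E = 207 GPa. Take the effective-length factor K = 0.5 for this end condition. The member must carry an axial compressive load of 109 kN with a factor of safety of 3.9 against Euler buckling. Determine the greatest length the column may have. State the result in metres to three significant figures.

Buckling occurs about the weak axis: I_min = h·b³/12 with b = 67.3 mm (the shorter side).
I_min = 132×67.3³/12 = 3.353×10^6 mm⁴
I = 3.353×10^-6 m⁴
Required critical load P_cr = n·P = 3.9 × 109 = 425.1 kN = 4.251×10^5 N
From P_cr = π²EI/(K·L)²:  L = (1/K)·√(π²EI/P_cr) = (1/0.5)·√(π²×2.07×10^11×3.353×10^-6/4.251×10^5)
L = 8.03 m

L_max ≈ 8.03 m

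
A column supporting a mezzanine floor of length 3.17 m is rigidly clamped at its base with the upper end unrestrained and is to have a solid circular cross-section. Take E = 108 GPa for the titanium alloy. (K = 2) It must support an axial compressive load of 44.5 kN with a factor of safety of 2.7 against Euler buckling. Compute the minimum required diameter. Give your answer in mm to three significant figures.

d ≈ 98.0 mm

Required P_cr = n·P = 2.7 × 44.5 = 120.2 kN
L_e = K·L = 2 × 3.17 = 6.340 m
Required I = P_cr·L_e²/(π²E) = 1.202×10^5 × 6.340² / (π² × 1.08×10^11) = 4.531×10^-6 m⁴
I_req = 4.531×10^6 mm⁴
Solid circle: I = πd⁴/64  ⇒  d = (64I/π)^(1/4) = (64×4.531×10^6/π)^(1/4) = 98.0 mm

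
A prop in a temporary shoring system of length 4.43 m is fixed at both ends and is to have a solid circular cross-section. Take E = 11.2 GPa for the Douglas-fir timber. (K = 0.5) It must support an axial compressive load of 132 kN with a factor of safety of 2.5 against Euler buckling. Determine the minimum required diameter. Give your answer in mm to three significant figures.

d ≈ 131 mm

Required P_cr = n·P = 2.5 × 132 = 330.0 kN
L_e = K·L = 0.5 × 4.43 = 2.215 m
Required I = P_cr·L_e²/(π²E) = 3.300×10^5 × 2.215² / (π² × 1.12×10^10) = 1.465×10^-5 m⁴
I_req = 1.465×10^7 mm⁴
Solid circle: I = πd⁴/64  ⇒  d = (64I/π)^(1/4) = (64×1.465×10^7/π)^(1/4) = 131 mm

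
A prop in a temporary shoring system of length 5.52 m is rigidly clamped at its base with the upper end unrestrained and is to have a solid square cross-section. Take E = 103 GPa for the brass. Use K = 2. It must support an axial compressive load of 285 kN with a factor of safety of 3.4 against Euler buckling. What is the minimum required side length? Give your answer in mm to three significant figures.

a ≈ 193 mm

Required P_cr = n·P = 3.4 × 285 = 969.0 kN
L_e = K·L = 2 × 5.52 = 11.04 m
Required I = P_cr·L_e²/(π²E) = 9.690×10^5 × 11.04² / (π² × 1.03×10^11) = 1.162×10^-4 m⁴
I_req = 1.162×10^8 mm⁴
Solid square: I = a⁴/12  ⇒  a = (12I)^(1/4) = (12×1.162×10^8)^(1/4) = 193 mm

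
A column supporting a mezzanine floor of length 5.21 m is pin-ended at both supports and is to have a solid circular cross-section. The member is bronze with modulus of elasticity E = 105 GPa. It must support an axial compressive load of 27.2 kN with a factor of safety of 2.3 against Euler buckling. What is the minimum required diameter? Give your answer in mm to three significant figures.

d ≈ 76.0 mm

Required P_cr = n·P = 2.3 × 27.2 = 62.56 kN
L_e = K·L = 1 × 5.21 = 5.210 m
Required I = P_cr·L_e²/(π²E) = 6.256×10^4 × 5.210² / (π² × 1.05×10^11) = 1.639×10^-6 m⁴
I_req = 1.639×10^6 mm⁴
Solid circle: I = πd⁴/64  ⇒  d = (64I/π)^(1/4) = (64×1.639×10^6/π)^(1/4) = 76.0 mm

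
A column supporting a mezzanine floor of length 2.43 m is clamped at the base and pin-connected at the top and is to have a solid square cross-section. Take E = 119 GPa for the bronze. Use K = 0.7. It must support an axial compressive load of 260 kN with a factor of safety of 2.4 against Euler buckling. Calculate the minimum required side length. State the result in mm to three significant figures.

Required P_cr = n·P = 2.4 × 260 = 624.0 kN
L_e = K·L = 0.7 × 2.43 = 1.701 m
Required I = P_cr·L_e²/(π²E) = 6.240×10^5 × 1.701² / (π² × 1.19×10^11) = 1.537×10^-6 m⁴
I_req = 1.537×10^6 mm⁴
Solid square: I = a⁴/12  ⇒  a = (12I)^(1/4) = (12×1.537×10^6)^(1/4) = 65.5 mm

a ≈ 65.5 mm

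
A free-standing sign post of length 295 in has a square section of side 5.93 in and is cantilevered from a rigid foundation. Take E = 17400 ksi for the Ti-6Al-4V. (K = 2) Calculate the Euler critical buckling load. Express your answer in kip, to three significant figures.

I = a⁴/12 = 5.93⁴/12 = 103.0 in⁴
Effective length L_e = K·L = 2 × 295 = 590.0 in
P_cr = π²EI / L_e² = π² × 17400×10³ × 103.0 / 590.0² = 5.084×10^4 lb

P_cr ≈ 50.8 kip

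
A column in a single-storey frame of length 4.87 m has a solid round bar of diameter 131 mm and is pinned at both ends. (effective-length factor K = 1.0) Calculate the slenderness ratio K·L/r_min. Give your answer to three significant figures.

λ ≈ 149

For a solid circle r = d/4 = 131/4 = 32.75 mm
L_e = K·L = 1 × 4.87 m = 4.870 m = 4870.0 mm
λ = L_e / r_min = 4870.0 / 32.75 = 149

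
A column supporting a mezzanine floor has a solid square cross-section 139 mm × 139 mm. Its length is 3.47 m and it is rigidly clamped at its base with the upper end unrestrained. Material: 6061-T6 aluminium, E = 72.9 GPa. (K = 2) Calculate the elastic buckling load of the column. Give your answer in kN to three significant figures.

P_cr ≈ 465 kN

I = a⁴/12 = 139⁴/12 = 3.111×10^7 mm⁴
I = 3.111×10^7 mm⁴ = 3.111×10^-5 m⁴
Effective length L_e = K·L = 2 × 3.47 = 6.940 m
P_cr = π²EI / L_e² = π² × 72.9×10⁹ × 3.111×10^-5 / 6.940² = 4.647×10^5 N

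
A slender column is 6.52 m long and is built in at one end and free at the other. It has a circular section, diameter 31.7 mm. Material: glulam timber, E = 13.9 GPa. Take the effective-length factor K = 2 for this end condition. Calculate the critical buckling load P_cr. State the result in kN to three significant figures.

I = πd⁴/64 = π×31.7⁴/64 = 4.957×10^4 mm⁴
I = 4.957×10^4 mm⁴ = 4.957×10^-8 m⁴
Effective length L_e = K·L = 2 × 6.52 = 13.04 m
P_cr = π²EI / L_e² = π² × 13.9×10⁹ × 4.957×10^-8 / 13.04² = 39.99 N

P_cr ≈ 0.0400 kN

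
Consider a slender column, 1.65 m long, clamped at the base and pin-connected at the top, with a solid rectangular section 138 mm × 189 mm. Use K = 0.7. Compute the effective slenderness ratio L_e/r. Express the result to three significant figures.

λ ≈ 29.0

Buckling occurs about the weak axis: I_min = h·b³/12 with b = 138 mm (the shorter side).
I_min = 189×138³/12 = 4.139×10^7 mm⁴
A = 2.608×10^4 mm²;  r_min = √(I/A) = √(4.139×10^7/2.608×10^4) = 39.84 mm
L_e = K·L = 0.7 × 1.65 m = 1.155 m = 1155.0 mm
λ = L_e / r_min = 1155.0 / 39.84 = 29.0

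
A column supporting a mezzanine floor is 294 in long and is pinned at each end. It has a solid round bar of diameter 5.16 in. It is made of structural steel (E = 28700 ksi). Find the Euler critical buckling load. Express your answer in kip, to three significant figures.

I = πd⁴/64 = π×5.16⁴/64 = 34.80 in⁴
Effective length L_e = K·L = 1 × 294 = 294.0 in
P_cr = π²EI / L_e² = π² × 28700×10³ × 34.80 / 294.0² = 1.140×10^5 lb

P_cr ≈ 114 kip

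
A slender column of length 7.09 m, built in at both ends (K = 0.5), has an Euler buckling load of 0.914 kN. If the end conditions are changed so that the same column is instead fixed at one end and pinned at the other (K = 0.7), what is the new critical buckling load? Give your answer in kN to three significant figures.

P_cr ≈ 0.466 kN

P_cr ∝ 1/K², so P_cr,new = P_cr,old × (K_old/K_new)² = 0.914 × (0.5/0.7)²
= 0.914 × 0.5102 = 0.466 kN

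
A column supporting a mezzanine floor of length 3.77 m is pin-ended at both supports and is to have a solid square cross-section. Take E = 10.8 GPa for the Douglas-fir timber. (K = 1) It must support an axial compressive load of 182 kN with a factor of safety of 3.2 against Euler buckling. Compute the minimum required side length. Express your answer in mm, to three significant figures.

a ≈ 175 mm

Required P_cr = n·P = 3.2 × 182 = 582.4 kN
L_e = K·L = 1 × 3.77 = 3.770 m
Required I = P_cr·L_e²/(π²E) = 5.824×10^5 × 3.770² / (π² × 1.08×10^10) = 7.766×10^-5 m⁴
I_req = 7.766×10^7 mm⁴
Solid square: I = a⁴/12  ⇒  a = (12I)^(1/4) = (12×7.766×10^7)^(1/4) = 175 mm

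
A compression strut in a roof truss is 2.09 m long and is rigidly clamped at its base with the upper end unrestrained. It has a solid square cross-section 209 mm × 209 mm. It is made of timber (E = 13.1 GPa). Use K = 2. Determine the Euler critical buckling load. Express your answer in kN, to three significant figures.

P_cr ≈ 1180 kN

I = a⁴/12 = 209⁴/12 = 1.590×10^8 mm⁴
I = 1.590×10^8 mm⁴ = 1.590×10^-4 m⁴
Effective length L_e = K·L = 2 × 2.09 = 4.180 m
P_cr = π²EI / L_e² = π² × 13.1×10⁹ × 1.590×10^-4 / 4.180² = 1.177×10^6 N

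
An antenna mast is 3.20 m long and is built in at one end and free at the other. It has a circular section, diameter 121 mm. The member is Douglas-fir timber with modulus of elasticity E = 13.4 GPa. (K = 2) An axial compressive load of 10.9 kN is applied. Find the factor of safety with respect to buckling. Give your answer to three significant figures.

n ≈ 3.12

I = πd⁴/64 = π×121⁴/64 = 1.052×10^7 mm⁴
I = 1.052×10^7 mm⁴ = 1.052×10^-5 m⁴
Effective length L_e = K·L = 2 × 3.20 = 6.400 m
P_cr = π²EI / L_e² = π² × 13.4×10⁹ × 1.052×10^-5 / 6.400² = 3.397×10^4 N
Factor of safety n = P_cr / P = 33.975 / 10.9 = 3.12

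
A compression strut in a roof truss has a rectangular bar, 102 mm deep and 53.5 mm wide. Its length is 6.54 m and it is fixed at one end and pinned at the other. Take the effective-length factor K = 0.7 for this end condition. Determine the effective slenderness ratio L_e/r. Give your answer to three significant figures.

Buckling occurs about the weak axis: I_min = h·b³/12 with b = 53.5 mm (the shorter side).
I_min = 102×53.5³/12 = 1.302×10^6 mm⁴
A = 5.457×10^3 mm²;  r_min = √(I/A) = √(1.302×10^6/5.457×10^3) = 15.44 mm
L_e = K·L = 0.7 × 6.54 m = 4.578 m = 4578.0 mm
λ = L_e / r_min = 4578.0 / 15.44 = 296

λ ≈ 296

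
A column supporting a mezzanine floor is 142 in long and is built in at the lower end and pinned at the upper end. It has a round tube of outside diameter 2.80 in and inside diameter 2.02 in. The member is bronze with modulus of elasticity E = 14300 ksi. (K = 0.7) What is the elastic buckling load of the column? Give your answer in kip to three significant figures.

d_o = 2.80 in, d_i = 2.02 in
I = π(d_o⁴ − d_i⁴)/64 = π(2.80⁴ − 2.020⁴)/64 = 2.200 in⁴
Effective length L_e = K·L = 0.7 × 142 = 99.40 in
P_cr = π²EI / L_e² = π² × 14300×10³ × 2.200 / 99.40² = 3.142×10^4 lb

P_cr ≈ 31.4 kip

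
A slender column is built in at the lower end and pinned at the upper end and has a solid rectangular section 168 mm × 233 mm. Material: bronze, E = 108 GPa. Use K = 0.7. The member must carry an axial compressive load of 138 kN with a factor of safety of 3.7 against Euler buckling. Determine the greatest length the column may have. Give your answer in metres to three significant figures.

Buckling occurs about the weak axis: I_min = h·b³/12 with b = 168 mm (the shorter side).
I_min = 233×168³/12 = 9.207×10^7 mm⁴
I = 9.207×10^-5 m⁴
Required critical load P_cr = n·P = 3.7 × 138 = 510.6 kN = 5.106×10^5 N
From P_cr = π²EI/(K·L)²:  L = (1/K)·√(π²EI/P_cr) = (1/0.7)·√(π²×1.08×10^11×9.207×10^-5/5.106×10^5)
L = 19.8 m

L_max ≈ 19.8 m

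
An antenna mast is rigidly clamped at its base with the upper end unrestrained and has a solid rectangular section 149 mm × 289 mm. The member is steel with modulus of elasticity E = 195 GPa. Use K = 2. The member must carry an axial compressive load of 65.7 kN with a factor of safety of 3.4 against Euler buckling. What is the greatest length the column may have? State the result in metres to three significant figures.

Buckling occurs about the weak axis: I_min = h·b³/12 with b = 149 mm (the shorter side).
I_min = 289×149³/12 = 7.967×10^7 mm⁴
I = 7.967×10^-5 m⁴
Required critical load P_cr = n·P = 3.4 × 65.7 = 223.4 kN = 2.234×10^5 N
From P_cr = π²EI/(K·L)²:  L = (1/K)·√(π²EI/P_cr) = (1/2)·√(π²×1.95×10^11×7.967×10^-5/2.234×10^5)
L = 13.1 m

L_max ≈ 13.1 m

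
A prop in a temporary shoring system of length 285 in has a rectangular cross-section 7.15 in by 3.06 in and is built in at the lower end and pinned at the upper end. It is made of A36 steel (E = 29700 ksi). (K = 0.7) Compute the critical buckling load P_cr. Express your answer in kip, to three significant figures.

Buckling occurs about the weak axis: I_min = h·b³/12 with b = 3.06 in (the shorter side).
I_min = 7.15×3.06³/12 = 17.07 in⁴
Effective length L_e = K·L = 0.7 × 285 = 199.5 in
P_cr = π²EI / L_e² = π² × 29700×10³ × 17.07 / 199.5² = 1.257×10^5 lb

P_cr ≈ 126 kip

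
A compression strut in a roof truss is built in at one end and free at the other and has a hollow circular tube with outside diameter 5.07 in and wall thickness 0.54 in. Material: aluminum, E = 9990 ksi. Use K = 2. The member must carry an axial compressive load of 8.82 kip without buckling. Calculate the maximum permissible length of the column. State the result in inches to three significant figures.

L_max ≈ 236 in

Inner diameter d_i = 5.07 − 2×0.54 = 3.990 in
I = π(d_o⁴ − d_i⁴)/64 = π(5.07⁴ − 3.990⁴)/64 = 19.99 in⁴
At the buckling limit P_cr = P = 8.820×10^3 lb
From P_cr = π²EI/(K·L)²:  L = (1/K)·√(π²EI/P_cr) = (1/2)·√(π²×9.99×10^6×19.99/8.820×10^3)
L = 236 in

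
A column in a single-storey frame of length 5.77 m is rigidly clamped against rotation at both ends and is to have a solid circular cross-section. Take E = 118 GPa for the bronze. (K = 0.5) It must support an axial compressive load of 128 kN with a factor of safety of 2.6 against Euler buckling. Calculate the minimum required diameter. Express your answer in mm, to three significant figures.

d ≈ 83.4 mm

Required P_cr = n·P = 2.6 × 128 = 332.8 kN
L_e = K·L = 0.5 × 5.77 = 2.885 m
Required I = P_cr·L_e²/(π²E) = 3.328×10^5 × 2.885² / (π² × 1.18×10^11) = 2.378×10^-6 m⁴
I_req = 2.378×10^6 mm⁴
Solid circle: I = πd⁴/64  ⇒  d = (64I/π)^(1/4) = (64×2.378×10^6/π)^(1/4) = 83.4 mm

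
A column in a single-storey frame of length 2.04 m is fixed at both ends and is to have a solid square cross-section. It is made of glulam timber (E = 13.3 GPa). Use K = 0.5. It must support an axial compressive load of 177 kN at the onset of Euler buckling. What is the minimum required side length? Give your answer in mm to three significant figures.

a ≈ 64.1 mm

L_e = K·L = 0.5 × 2.04 = 1.020 m
Required I = P_cr·L_e²/(π²E) = 1.770×10^5 × 1.020² / (π² × 1.33×10^10) = 1.403×10^-6 m⁴
I_req = 1.403×10^6 mm⁴
Solid square: I = a⁴/12  ⇒  a = (12I)^(1/4) = (12×1.403×10^6)^(1/4) = 64.1 mm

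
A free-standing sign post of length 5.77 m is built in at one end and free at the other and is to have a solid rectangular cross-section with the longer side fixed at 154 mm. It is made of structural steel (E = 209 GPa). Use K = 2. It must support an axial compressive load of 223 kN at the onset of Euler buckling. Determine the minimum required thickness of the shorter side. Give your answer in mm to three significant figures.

L_e = K·L = 2 × 5.77 = 11.54 m
Required I = P_cr·L_e²/(π²E) = 2.230×10^5 × 11.54² / (π² × 2.09×10^11) = 1.440×10^-5 m⁴
I_req = 1.440×10^7 mm⁴
Rectangle, weak axis: I_min = h·b³/12 with h = 154 mm fixed  ⇒  b = (12I/h)^(1/3) = 104 mm

b ≈ 104 mm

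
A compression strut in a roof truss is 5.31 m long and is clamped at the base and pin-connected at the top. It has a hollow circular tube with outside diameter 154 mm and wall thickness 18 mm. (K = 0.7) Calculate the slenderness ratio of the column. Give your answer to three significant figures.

λ ≈ 76.6

Inner diameter d_i = 154 − 2×18 = 118.0 mm
I = π(d_o⁴ − d_i⁴)/64 = π(154⁴ − 118.0⁴)/64 = 1.809×10^7 mm⁴
A = 7.691×10^3 mm²;  r_min = √(I/A) = √(1.809×10^7/7.691×10^3) = 48.50 mm
L_e = K·L = 0.7 × 5.31 m = 3.717 m = 3717.0 mm
λ = L_e / r_min = 3717.0 / 48.50 = 76.6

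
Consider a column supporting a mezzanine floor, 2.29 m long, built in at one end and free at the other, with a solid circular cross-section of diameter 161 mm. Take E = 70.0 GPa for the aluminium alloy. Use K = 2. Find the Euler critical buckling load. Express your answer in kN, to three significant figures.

I = πd⁴/64 = π×161⁴/64 = 3.298×10^7 mm⁴
I = 3.298×10^7 mm⁴ = 3.298×10^-5 m⁴
Effective length L_e = K·L = 2 × 2.29 = 4.580 m
P_cr = π²EI / L_e² = π² × 70.0×10⁹ × 3.298×10^-5 / 4.580² = 1.086×10^6 N

P_cr ≈ 1090 kN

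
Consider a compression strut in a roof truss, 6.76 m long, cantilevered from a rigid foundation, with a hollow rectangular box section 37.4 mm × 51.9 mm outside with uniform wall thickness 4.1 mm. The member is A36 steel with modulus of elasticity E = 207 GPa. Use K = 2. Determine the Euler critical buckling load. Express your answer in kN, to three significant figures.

Inner dimensions: h_i = 51.9 − 2×4.1 = 43.70 mm, b_i = 37.4 − 2×4.1 = 29.20 mm
Weak-axis I_min = (h_o·b_o³ − h_i·b_i³)/12 with b_o = 37.4, b_i = 29.20 mm (shorter outer/inner sides).
I_min = (51.9×37.4³ − 43.70×29.20³)/12 = 1.356×10^5 mm⁴
I = 1.356×10^5 mm⁴ = 1.356×10^-7 m⁴
Effective length L_e = K·L = 2 × 6.76 = 13.52 m
P_cr = π²EI / L_e² = π² × 207×10⁹ × 1.356×10^-7 / 13.52² = 1.515×10^3 N

P_cr ≈ 1.52 kN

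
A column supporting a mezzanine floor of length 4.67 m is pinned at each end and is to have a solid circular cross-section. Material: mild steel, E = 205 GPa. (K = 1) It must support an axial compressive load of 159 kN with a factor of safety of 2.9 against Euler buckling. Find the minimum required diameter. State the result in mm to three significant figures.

Required P_cr = n·P = 2.9 × 159 = 461.1 kN
L_e = K·L = 1 × 4.67 = 4.670 m
Required I = P_cr·L_e²/(π²E) = 4.611×10^5 × 4.670² / (π² × 2.05×10^11) = 4.970×10^-6 m⁴
I_req = 4.970×10^6 mm⁴
Solid circle: I = πd⁴/64  ⇒  d = (64I/π)^(1/4) = (64×4.970×10^6/π)^(1/4) = 100 mm

d ≈ 100 mm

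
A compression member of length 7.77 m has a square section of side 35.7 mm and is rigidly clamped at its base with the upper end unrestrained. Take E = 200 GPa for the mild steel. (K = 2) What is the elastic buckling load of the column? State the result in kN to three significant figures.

P_cr ≈ 1.11 kN

I = a⁴/12 = 35.7⁴/12 = 1.354×10^5 mm⁴
I = 1.354×10^5 mm⁴ = 1.354×10^-7 m⁴
Effective length L_e = K·L = 2 × 7.77 = 15.54 m
P_cr = π²EI / L_e² = π² × 200×10⁹ × 1.354×10^-7 / 15.54² = 1.106×10^3 N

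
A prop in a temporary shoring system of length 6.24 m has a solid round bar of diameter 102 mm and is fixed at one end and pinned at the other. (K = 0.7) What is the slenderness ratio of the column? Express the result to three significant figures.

λ ≈ 171

I = πd⁴/64 = π×102⁴/64 = 5.313×10^6 mm⁴
A = 8.171×10^3 mm²;  r_min = √(I/A) = √(5.313×10^6/8.171×10^3) = 25.50 mm
L_e = K·L = 0.7 × 6.24 m = 4.368 m = 4368.0 mm
λ = L_e / r_min = 4368.0 / 25.50 = 171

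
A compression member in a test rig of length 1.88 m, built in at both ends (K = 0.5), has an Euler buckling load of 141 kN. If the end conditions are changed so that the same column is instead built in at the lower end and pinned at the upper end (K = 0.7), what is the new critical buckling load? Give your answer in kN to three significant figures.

P_cr ≈ 71.9 kN

P_cr ∝ 1/K², so P_cr,new = P_cr,old × (K_old/K_new)² = 141 × (0.5/0.7)²
= 141 × 0.5102 = 71.9 kN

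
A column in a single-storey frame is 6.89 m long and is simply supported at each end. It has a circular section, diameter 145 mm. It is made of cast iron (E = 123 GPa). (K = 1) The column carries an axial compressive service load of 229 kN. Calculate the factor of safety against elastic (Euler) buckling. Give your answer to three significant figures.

I = πd⁴/64 = π×145⁴/64 = 2.170×10^7 mm⁴
I = 2.170×10^7 mm⁴ = 2.170×10^-5 m⁴
Effective length L_e = K·L = 1 × 6.89 = 6.890 m
P_cr = π²EI / L_e² = π² × 123×10⁹ × 2.170×10^-5 / 6.890² = 5.549×10^5 N
Factor of safety n = P_cr / P = 554.89 / 229 = 2.42

n ≈ 2.42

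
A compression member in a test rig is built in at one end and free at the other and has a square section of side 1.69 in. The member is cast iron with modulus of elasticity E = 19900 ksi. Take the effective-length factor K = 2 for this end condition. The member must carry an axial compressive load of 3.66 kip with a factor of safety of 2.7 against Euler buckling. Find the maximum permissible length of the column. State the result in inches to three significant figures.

L_max ≈ 58.1 in

I = a⁴/12 = 1.69⁴/12 = 0.6798 in⁴
Required critical load P_cr = n·P = 2.7 × 3.66 = 9.882 kip = 9.882×10^3 lb
From P_cr = π²EI/(K·L)²:  L = (1/K)·√(π²EI/P_cr) = (1/2)·√(π²×1.99×10^7×0.6798/9.882×10^3)
L = 58.1 in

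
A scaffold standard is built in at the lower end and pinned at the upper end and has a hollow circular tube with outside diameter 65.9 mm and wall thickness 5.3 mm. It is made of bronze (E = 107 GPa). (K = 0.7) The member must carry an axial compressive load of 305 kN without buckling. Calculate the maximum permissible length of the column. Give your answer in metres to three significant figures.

Inner diameter d_i = 65.9 − 2×5.3 = 55.30 mm
I = π(d_o⁴ − d_i⁴)/64 = π(65.9⁴ − 55.30⁴)/64 = 4.667×10^5 mm⁴
I = 4.667×10^-7 m⁴
At the buckling limit P_cr = P = 3.050×10^5 N
From P_cr = π²EI/(K·L)²:  L = (1/K)·√(π²EI/P_cr) = (1/0.7)·√(π²×1.07×10^11×4.667×10^-7/3.050×10^5)
L = 1.82 m

L_max ≈ 1.82 m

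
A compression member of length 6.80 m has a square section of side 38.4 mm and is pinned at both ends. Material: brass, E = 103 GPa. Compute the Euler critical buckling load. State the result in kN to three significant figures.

P_cr ≈ 3.98 kN

I = a⁴/12 = 38.4⁴/12 = 1.812×10^5 mm⁴
I = 1.812×10^5 mm⁴ = 1.812×10^-7 m⁴
Effective length L_e = K·L = 1 × 6.80 = 6.800 m
P_cr = π²EI / L_e² = π² × 103×10⁹ × 1.812×10^-7 / 6.800² = 3.983×10^3 N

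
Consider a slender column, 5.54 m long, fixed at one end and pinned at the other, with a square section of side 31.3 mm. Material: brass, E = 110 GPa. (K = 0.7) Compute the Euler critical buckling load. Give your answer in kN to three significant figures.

P_cr ≈ 5.77 kN

I = a⁴/12 = 31.3⁴/12 = 7.998×10^4 mm⁴
I = 7.998×10^4 mm⁴ = 7.998×10^-8 m⁴
Effective length L_e = K·L = 0.7 × 5.54 = 3.878 m
P_cr = π²EI / L_e² = π² × 110×10⁹ × 7.998×10^-8 / 3.878² = 5.774×10^3 N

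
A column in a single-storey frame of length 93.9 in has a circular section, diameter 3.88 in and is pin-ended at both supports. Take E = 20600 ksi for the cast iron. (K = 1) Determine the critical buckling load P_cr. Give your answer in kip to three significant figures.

P_cr ≈ 257 kip

I = πd⁴/64 = π×3.88⁴/64 = 11.12 in⁴
Effective length L_e = K·L = 1 × 93.9 = 93.90 in
P_cr = π²EI / L_e² = π² × 20600×10³ × 11.12 / 93.90² = 2.565×10^5 lb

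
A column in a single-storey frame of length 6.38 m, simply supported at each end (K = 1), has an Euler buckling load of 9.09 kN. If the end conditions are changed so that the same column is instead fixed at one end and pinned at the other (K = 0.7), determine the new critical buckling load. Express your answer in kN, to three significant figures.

P_cr ∝ 1/K², so P_cr,new = P_cr,old × (K_old/K_new)² = 9.09 × (1/0.7)²
= 9.09 × 2.041 = 18.6 kN

P_cr ≈ 18.6 kN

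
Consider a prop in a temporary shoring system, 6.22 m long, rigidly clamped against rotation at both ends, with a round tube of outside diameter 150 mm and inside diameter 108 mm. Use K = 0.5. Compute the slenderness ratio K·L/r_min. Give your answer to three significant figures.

λ ≈ 67.3

d_o = 150 mm, d_i = 108 mm
I = π(d_o⁴ − d_i⁴)/64 = π(150⁴ − 108.0⁴)/64 = 1.817×10^7 mm⁴
A = 8.511×10^3 mm²;  r_min = √(I/A) = √(1.817×10^7/8.511×10^3) = 46.21 mm
L_e = K·L = 0.5 × 6.22 m = 3.110 m = 3110.0 mm
λ = L_e / r_min = 3110.0 / 46.21 = 67.3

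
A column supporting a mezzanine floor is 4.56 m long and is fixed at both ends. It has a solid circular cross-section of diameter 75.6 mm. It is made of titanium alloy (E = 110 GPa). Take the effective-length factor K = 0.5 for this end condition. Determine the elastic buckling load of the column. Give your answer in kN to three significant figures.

P_cr ≈ 335 kN

I = πd⁴/64 = π×75.6⁴/64 = 1.603×10^6 mm⁴
I = 1.603×10^6 mm⁴ = 1.603×10^-6 m⁴
Effective length L_e = K·L = 0.5 × 4.56 = 2.280 m
P_cr = π²EI / L_e² = π² × 110×10⁹ × 1.603×10^-6 / 2.280² = 3.349×10^5 N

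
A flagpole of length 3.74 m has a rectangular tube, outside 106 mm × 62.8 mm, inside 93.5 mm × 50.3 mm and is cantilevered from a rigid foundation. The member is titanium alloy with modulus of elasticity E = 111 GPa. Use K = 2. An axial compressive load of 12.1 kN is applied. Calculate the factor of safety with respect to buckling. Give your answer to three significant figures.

n ≈ 1.94

Weak-axis I_min = (h_o·b_o³ − h_i·b_i³)/12 with b_o = 62.8, b_i = 50.30 mm (shorter outer/inner sides).
I_min = (106×62.8³ − 93.50×50.30³)/12 = 1.196×10^6 mm⁴
I = 1.196×10^6 mm⁴ = 1.196×10^-6 m⁴
Effective length L_e = K·L = 2 × 3.74 = 7.480 m
P_cr = π²EI / L_e² = π² × 111×10⁹ × 1.196×10^-6 / 7.480² = 2.342×10^4 N
Factor of safety n = P_cr / P = 23.422 / 12.1 = 1.94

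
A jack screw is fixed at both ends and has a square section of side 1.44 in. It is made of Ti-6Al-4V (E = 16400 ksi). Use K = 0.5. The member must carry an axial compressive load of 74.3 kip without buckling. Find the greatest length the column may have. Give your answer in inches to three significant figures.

L_max ≈ 55.9 in

I = a⁴/12 = 1.44⁴/12 = 0.3583 in⁴
At the buckling limit P_cr = P = 7.430×10^4 lb
From P_cr = π²EI/(K·L)²:  L = (1/K)·√(π²EI/P_cr) = (1/0.5)·√(π²×1.64×10^7×0.3583/7.430×10^4)
L = 55.9 in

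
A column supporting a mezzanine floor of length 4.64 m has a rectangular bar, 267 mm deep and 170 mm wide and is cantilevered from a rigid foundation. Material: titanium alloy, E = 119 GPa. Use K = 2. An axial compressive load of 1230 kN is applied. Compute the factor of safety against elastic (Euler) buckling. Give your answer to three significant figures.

n ≈ 1.21

Buckling occurs about the weak axis: I_min = h·b³/12 with b = 170 mm (the shorter side).
I_min = 267×170³/12 = 1.093×10^8 mm⁴
I = 1.093×10^8 mm⁴ = 1.093×10^-4 m⁴
Effective length L_e = K·L = 2 × 4.64 = 9.280 m
P_cr = π²EI / L_e² = π² × 119×10⁹ × 1.093×10^-4 / 9.280² = 1.491×10^6 N
Factor of safety n = P_cr / P = 1490.8 / 1230 = 1.21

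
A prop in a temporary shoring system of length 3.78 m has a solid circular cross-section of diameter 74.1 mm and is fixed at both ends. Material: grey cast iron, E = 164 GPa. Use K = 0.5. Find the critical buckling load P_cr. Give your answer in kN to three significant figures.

P_cr ≈ 671 kN

I = πd⁴/64 = π×74.1⁴/64 = 1.480×10^6 mm⁴
I = 1.480×10^6 mm⁴ = 1.480×10^-6 m⁴
Effective length L_e = K·L = 0.5 × 3.78 = 1.890 m
P_cr = π²EI / L_e² = π² × 164×10⁹ × 1.480×10^-6 / 1.890² = 6.706×10^5 N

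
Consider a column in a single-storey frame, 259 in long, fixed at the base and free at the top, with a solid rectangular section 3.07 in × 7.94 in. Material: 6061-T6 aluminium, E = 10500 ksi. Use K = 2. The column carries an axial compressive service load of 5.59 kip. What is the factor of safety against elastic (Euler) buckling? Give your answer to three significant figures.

Buckling occurs about the weak axis: I_min = h·b³/12 with b = 3.07 in (the shorter side).
I_min = 7.94×3.07³/12 = 19.14 in⁴
Effective length L_e = K·L = 2 × 259 = 518.0 in
P_cr = π²EI / L_e² = π² × 10500×10³ × 19.14 / 518.0² = 7.394×10^3 lb
Factor of safety n = P_cr / P = 7.3941 / 5.59 = 1.32

n ≈ 1.32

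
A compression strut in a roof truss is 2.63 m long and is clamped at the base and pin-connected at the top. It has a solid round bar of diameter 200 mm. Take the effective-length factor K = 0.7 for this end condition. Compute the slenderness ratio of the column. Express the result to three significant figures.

λ ≈ 36.8

I = πd⁴/64 = π×200⁴/64 = 7.854×10^7 mm⁴
A = 3.142×10^4 mm²;  r_min = √(I/A) = √(7.854×10^7/3.142×10^4) = 50.00 mm
L_e = K·L = 0.7 × 2.63 m = 1.841 m = 1841.0 mm
λ = L_e / r_min = 1841.0 / 50.00 = 36.8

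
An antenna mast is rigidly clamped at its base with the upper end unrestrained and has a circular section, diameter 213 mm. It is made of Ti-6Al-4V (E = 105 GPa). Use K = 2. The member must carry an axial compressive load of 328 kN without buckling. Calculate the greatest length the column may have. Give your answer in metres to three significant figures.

L_max ≈ 8.93 m

I = πd⁴/64 = π×213⁴/64 = 1.010×10^8 mm⁴
I = 1.010×10^-4 m⁴
At the buckling limit P_cr = P = 3.280×10^5 N
From P_cr = π²EI/(K·L)²:  L = (1/K)·√(π²EI/P_cr) = (1/2)·√(π²×1.05×10^11×1.010×10^-4/3.280×10^5)
L = 8.93 m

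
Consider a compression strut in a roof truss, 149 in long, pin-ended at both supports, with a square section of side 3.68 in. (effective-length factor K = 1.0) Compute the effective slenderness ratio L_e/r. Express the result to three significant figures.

λ ≈ 140

For a square r = a/√12 = 3.68/√12 = 1.062 in
L_e = K·L = 1 × 149 = 149.0 in
λ = L_e / r_min = 149.00 / 1.062 = 140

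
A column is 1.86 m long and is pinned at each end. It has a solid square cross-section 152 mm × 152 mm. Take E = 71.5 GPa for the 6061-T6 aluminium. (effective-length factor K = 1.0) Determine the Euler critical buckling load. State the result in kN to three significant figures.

P_cr ≈ 9070 kN

I = a⁴/12 = 152⁴/12 = 4.448×10^7 mm⁴
I = 4.448×10^7 mm⁴ = 4.448×10^-5 m⁴
Effective length L_e = K·L = 1 × 1.86 = 1.860 m
P_cr = π²EI / L_e² = π² × 71.5×10⁹ × 4.448×10^-5 / 1.860² = 9.073×10^6 N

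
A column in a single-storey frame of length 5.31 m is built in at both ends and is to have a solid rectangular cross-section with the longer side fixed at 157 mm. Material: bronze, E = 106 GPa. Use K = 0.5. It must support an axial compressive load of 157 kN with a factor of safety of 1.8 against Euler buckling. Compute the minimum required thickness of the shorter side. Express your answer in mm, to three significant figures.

b ≈ 52.6 mm

Required P_cr = n·P = 1.8 × 157 = 282.6 kN
L_e = K·L = 0.5 × 5.31 = 2.655 m
Required I = P_cr·L_e²/(π²E) = 2.826×10^5 × 2.655² / (π² × 1.06×10^11) = 1.904×10^-6 m⁴
I_req = 1.904×10^6 mm⁴
Rectangle, weak axis: I_min = h·b³/12 with h = 157 mm fixed  ⇒  b = (12I/h)^(1/3) = 52.6 mm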